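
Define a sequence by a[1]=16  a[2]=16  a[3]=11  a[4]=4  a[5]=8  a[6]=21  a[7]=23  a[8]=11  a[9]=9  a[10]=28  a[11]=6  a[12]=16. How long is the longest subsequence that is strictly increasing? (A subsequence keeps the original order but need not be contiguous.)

Track the smallest tail for each achievable length (strict):
16 → extends → [16]
16 → already a tail → [16]
11 → replaces 16 → [11]
4 → replaces 11 → [4]
8 → extends → [4, 8]
21 → extends → [4, 8, 21]
23 → extends → [4, 8, 21, 23]
11 → replaces 21 → [4, 8, 11, 23]
9 → replaces 11 → [4, 8, 9, 23]
28 → extends → [4, 8, 9, 23, 28]
6 → replaces 8 → [4, 6, 9, 23, 28]
16 → replaces 23 → [4, 6, 9, 16, 28]
Five tails, so the longest strictly increasing subsequence has length 5 (e.g. 4, 8, 21, 23, 28).

5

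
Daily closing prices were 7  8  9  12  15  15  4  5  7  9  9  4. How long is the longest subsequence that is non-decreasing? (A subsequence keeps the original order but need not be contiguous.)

Track the smallest tail for each achievable length (allowing ties):
7 → extends → [7]
8 → extends → [7, 8]
9 → extends → [7, 8, 9]
12 → extends → [7, 8, 9, 12]
15 → extends → [7, 8, 9, 12, 15]
15 → extends → [7, 8, 9, 12, 15, 15]
4 → replaces 7 → [4, 8, 9, 12, 15, 15]
5 → replaces 8 → [4, 5, 9, 12, 15, 15]
7 → replaces 9 → [4, 5, 7, 12, 15, 15]
9 → replaces 12 → [4, 5, 7, 9, 15, 15]
9 → replaces 15 → [4, 5, 7, 9, 9, 15]
4 → replaces 5 → [4, 4, 7, 9, 9, 15]
Six tails, so the longest non-decreasing subsequence has length 6 (e.g. 7, 8, 9, 12, 15, 15).

6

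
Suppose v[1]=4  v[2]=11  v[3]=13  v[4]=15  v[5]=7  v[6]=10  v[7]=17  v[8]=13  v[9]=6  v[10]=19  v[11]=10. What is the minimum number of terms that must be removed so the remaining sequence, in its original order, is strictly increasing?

Fewest deletions = n − (longest strictly increasing subsequence).
i:      1  2  3  4  5  6  7  8  9 10 11
v[i]:   4 11 13 15  7 10 17 13  6 19 10
dp:     1  2  3  4  2  3  5  4  2  6  3
max dp = 6, so deletions = 11 − 6 = 5.

5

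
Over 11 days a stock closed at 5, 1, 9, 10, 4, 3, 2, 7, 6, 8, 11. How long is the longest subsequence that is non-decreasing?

Let dp[i] be the length of the longest such subsequence ending at index i:
i:      1  2  3  4  5  6  7  8  9 10 11
a[i]:   5  1  9 10  4  3  2  7  6  8 11
dp:     1  1  2  3  2  2  2  3  3  4  5
Maximum dp value is 5.

5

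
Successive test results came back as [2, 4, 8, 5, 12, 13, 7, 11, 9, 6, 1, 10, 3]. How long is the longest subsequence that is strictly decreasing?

5

Let dp[i] be the longest strictly decreasing subsequence ending at i:
i:      1  2  3  4  5  6  7  8  9 10 11 12 13
a[i]:   2  4  8  5 12 13  7 11  9  6  1 10  3
dp:     1  1  1  2  1  1  2  2  3  4  5  3  5
Maximum is 5.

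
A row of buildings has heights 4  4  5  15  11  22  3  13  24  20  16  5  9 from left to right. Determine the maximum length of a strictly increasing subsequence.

Track the smallest tail for each achievable length (strict):
4 → extends → [4]
4 → already a tail → [4]
5 → extends → [4, 5]
15 → extends → [4, 5, 15]
11 → replaces 15 → [4, 5, 11]
22 → extends → [4, 5, 11, 22]
3 → replaces 4 → [3, 5, 11, 22]
13 → replaces 22 → [3, 5, 11, 13]
24 → extends → [3, 5, 11, 13, 24]
20 → replaces 24 → [3, 5, 11, 13, 20]
16 → replaces 20 → [3, 5, 11, 13, 16]
5 → already a tail → [3, 5, 11, 13, 16]
9 → replaces 11 → [3, 5, 9, 13, 16]
Five tails, so the longest strictly increasing subsequence has length 5 (e.g. 4, 5, 15, 22, 24).

5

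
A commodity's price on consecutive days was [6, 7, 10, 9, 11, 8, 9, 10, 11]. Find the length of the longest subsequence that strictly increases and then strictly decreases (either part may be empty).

6

inc[i] = longest strictly increasing subsequence ending at i; dec[i] = longest strictly decreasing subsequence starting at i:
i:      1  2  3  4  5  6  7  8  9
a[i]:   6  7 10  9 11  8  9 10 11
inc:    1  2  3  3  4  3  4  5  6
dec:    1  1  3  2  2  1  1  1  1
Best peak at i=9 (value 11): inc=6, dec=1, length 6+1−1 = 6.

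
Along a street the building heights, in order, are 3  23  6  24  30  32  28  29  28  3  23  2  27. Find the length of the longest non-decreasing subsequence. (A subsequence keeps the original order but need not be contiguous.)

5

Let dp[i] be the length of the longest such subsequence ending at index i:
i:      1  2  3  4  5  6  7  8  9 10 11 12 13
a[i]:   3 23  6 24 30 32 28 29 28  3 23  2 27
dp:     1  2  2  3  4  5  4  5  5  2  3  1  4
Maximum dp value is 5.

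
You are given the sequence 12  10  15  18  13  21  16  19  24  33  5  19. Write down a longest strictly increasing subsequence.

Patience tails give the LIS length; then backtrack through the dp parents:
12 → extends → [12]
10 → replaces 12 → [10]
15 → extends → [10, 15]
18 → extends → [10, 15, 18]
13 → replaces 15 → [10, 13, 18]
21 → extends → [10, 13, 18, 21]
16 → replaces 18 → [10, 13, 16, 21]
19 → replaces 21 → [10, 13, 16, 19]
24 → extends → [10, 13, 16, 19, 24]
33 → extends → [10, 13, 16, 19, 24, 33]
5 → replaces 10 → [5, 13, 16, 19, 24, 33]
19 → already a tail → [5, 13, 16, 19, 24, 33]
Length 6; one witness is 12, 15, 18, 21, 24, 33.

12, 15, 18, 21, 24, 33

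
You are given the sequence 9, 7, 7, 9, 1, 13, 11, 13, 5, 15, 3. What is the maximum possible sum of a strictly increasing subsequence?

55

Let S[i] be the best sum of a strictly increasing subsequence ending at i:
i:      1  2  3  4  5  6  7  8  9 10 11
a[i]:   9  7  7  9  1 13 11 13  5 15  3
S:      9  7  7 16  1 29 27 40  6 55  4
Maximum is 55 (e.g. 7 + 9 + 11 + 13 + 15).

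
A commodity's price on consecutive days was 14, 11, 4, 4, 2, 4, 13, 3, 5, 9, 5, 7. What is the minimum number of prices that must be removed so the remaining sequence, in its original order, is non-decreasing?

6

Fewest deletions = n − (longest non-decreasing subsequence).
Patience tails:
14 → extends → [14]
11 → replaces 14 → [11]
4 → replaces 11 → [4]
4 → extends → [4, 4]
2 → replaces 4 → [2, 4]
4 → extends → [2, 4, 4]
13 → extends → [2, 4, 4, 13]
3 → replaces 4 → [2, 3, 4, 13]
5 → replaces 13 → [2, 3, 4, 5]
9 → extends → [2, 3, 4, 5, 9]
5 → replaces 9 → [2, 3, 4, 5, 5]
7 → extends → [2, 3, 4, 5, 5, 7]
Longest non-decreasing subsequence has length 6, so deletions = 12 − 6 = 6.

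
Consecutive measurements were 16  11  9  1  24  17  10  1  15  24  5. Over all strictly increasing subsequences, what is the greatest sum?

Let S[i] be the best sum of a strictly increasing subsequence ending at i:
i:      1  2  3  4  5  6  7  8  9 10 11
a[i]:  16 11  9  1 24 17 10  1 15 24  5
S:     16 11  9  1 40 33 19  1 34 58  6
Maximum is 58 (e.g. 9 + 10 + 15 + 24).

58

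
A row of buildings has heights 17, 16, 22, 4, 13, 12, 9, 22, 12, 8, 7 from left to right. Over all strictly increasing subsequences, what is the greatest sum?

Let S[i] be the best sum of a strictly increasing subsequence ending at i:
i:      1  2  3  4  5  6  7  8  9 10 11
a[i]:  17 16 22  4 13 12  9 22 12  8  7
S:     17 16 39  4 17 16 13 39 25 12 11
Maximum is 39 (e.g. 17 + 22).

39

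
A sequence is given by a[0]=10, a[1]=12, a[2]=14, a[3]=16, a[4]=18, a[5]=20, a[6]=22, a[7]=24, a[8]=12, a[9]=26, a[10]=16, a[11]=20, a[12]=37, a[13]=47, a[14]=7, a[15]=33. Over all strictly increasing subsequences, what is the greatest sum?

Let S[i] be the best sum of a strictly increasing subsequence ending at i:
i:       0   1   2   3   4   5   6   7   8   9  10  11  12  13  14  15
a[i]:   10  12  14  16  18  20  22  24  12  26  16  20  37  47   7  33
S:      10  22  36  52  70  90 112 136  22 162  52  90 199 246   7 195
Maximum is 246 (e.g. 10 + 12 + 14 + 16 + 18 + 20 + 22 + 24 + 26 + 37 + 47).

246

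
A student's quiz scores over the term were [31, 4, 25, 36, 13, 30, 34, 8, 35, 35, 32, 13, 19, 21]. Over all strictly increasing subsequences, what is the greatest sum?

128

Let S[i] be the best sum of a strictly increasing subsequence ending at i:
i:       1   2   3   4   5   6   7   8   9  10  11  12  13  14
a[i]:   31   4  25  36  13  30  34   8  35  35  32  13  19  21
S:      31   4  29  67  17  59  93  12 128 128  91  25  44  65
Maximum is 128 (e.g. 4 + 25 + 30 + 34 + 35).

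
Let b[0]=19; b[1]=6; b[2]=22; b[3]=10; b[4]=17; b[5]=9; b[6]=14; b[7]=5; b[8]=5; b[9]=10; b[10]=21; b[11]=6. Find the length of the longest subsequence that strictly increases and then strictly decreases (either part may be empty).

6

inc[i] = longest strictly increasing subsequence ending at i; dec[i] = longest strictly decreasing subsequence starting at i:
i:      0  1  2  3  4  5  6  7  8  9 10 11
b[i]:  19  6 22 10 17  9 14  5  5 10 21  6
inc:    1  1  2  2  3  2  3  1  1  3  4  2
dec:    5  2  5  3  4  2  3  1  1  2  2  1
Best peak at i=2 (value 22): inc=2, dec=5, length 2+5−1 = 6.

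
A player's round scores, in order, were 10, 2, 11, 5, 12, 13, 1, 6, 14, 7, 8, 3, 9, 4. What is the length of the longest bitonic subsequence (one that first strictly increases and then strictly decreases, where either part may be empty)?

inc[i] = longest strictly increasing subsequence ending at i; dec[i] = longest strictly decreasing subsequence starting at i:
i:      1  2  3  4  5  6  7  8  9 10 11 12 13 14
a[i]:  10  2 11  5 12 13  1  6 14  7  8  3  9  4
inc:    1  1  2  2  3  4  1  3  5  4  5  2  6  3
dec:    3  2  3  2  3  3  1  2  3  2  2  1  2  1
Best peak at i=9 (value 14): inc=5, dec=3, length 5+3−1 = 7.

7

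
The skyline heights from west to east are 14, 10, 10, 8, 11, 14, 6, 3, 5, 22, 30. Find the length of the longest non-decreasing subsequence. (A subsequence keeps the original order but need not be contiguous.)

6

Track the smallest tail for each achievable length (allowing ties):
14 → extends → [14]
10 → replaces 14 → [10]
10 → extends → [10, 10]
8 → replaces 10 → [8, 10]
11 → extends → [8, 10, 11]
14 → extends → [8, 10, 11, 14]
6 → replaces 8 → [6, 10, 11, 14]
3 → replaces 6 → [3, 10, 11, 14]
5 → replaces 10 → [3, 5, 11, 14]
22 → extends → [3, 5, 11, 14, 22]
30 → extends → [3, 5, 11, 14, 22, 30]
Six tails, so the longest non-decreasing subsequence has length 6 (e.g. 10, 10, 11, 14, 22, 30).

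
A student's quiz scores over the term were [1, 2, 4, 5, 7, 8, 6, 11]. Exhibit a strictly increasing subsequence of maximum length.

1, 2, 4, 5, 7, 8, 11

Patience tails give the LIS length; then backtrack through the dp parents:
1 → extends → [1]
2 → extends → [1, 2]
4 → extends → [1, 2, 4]
5 → extends → [1, 2, 4, 5]
7 → extends → [1, 2, 4, 5, 7]
8 → extends → [1, 2, 4, 5, 7, 8]
6 → replaces 7 → [1, 2, 4, 5, 6, 8]
11 → extends → [1, 2, 4, 5, 6, 8, 11]
Length 7; one witness is 1, 2, 4, 5, 7, 8, 11.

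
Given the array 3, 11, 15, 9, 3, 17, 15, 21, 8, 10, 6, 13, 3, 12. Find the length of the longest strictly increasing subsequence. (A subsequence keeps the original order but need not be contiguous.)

5

Track the smallest tail for each achievable length (strict):
3 → extends → [3]
11 → extends → [3, 11]
15 → extends → [3, 11, 15]
9 → replaces 11 → [3, 9, 15]
3 → already a tail → [3, 9, 15]
17 → extends → [3, 9, 15, 17]
15 → already a tail → [3, 9, 15, 17]
21 → extends → [3, 9, 15, 17, 21]
8 → replaces 9 → [3, 8, 15, 17, 21]
10 → replaces 15 → [3, 8, 10, 17, 21]
6 → replaces 8 → [3, 6, 10, 17, 21]
13 → replaces 17 → [3, 6, 10, 13, 21]
3 → already a tail → [3, 6, 10, 13, 21]
12 → replaces 13 → [3, 6, 10, 12, 21]
Five tails, so the longest strictly increasing subsequence has length 5 (e.g. 3, 11, 15, 17, 21).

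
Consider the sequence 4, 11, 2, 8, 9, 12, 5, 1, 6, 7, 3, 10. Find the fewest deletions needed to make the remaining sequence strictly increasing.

7

Fewest deletions = n − (longest strictly increasing subsequence).
Patience tails:
4 → extends → [4]
11 → extends → [4, 11]
2 → replaces 4 → [2, 11]
8 → replaces 11 → [2, 8]
9 → extends → [2, 8, 9]
12 → extends → [2, 8, 9, 12]
5 → replaces 8 → [2, 5, 9, 12]
1 → replaces 2 → [1, 5, 9, 12]
6 → replaces 9 → [1, 5, 6, 12]
7 → replaces 12 → [1, 5, 6, 7]
3 → replaces 5 → [1, 3, 6, 7]
10 → extends → [1, 3, 6, 7, 10]
Longest strictly increasing subsequence has length 5, so deletions = 12 − 5 = 7.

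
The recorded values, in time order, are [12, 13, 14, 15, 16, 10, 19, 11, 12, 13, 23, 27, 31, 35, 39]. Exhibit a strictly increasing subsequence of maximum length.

12, 13, 14, 15, 16, 19, 23, 27, 31, 35, 39

Patience tails give the LIS length; then backtrack through the dp parents:
12 → extends → [12]
13 → extends → [12, 13]
14 → extends → [12, 13, 14]
15 → extends → [12, 13, 14, 15]
16 → extends → [12, 13, 14, 15, 16]
10 → replaces 12 → [10, 13, 14, 15, 16]
19 → extends → [10, 13, 14, 15, 16, 19]
11 → replaces 13 → [10, 11, 14, 15, 16, 19]
12 → replaces 14 → [10, 11, 12, 15, 16, 19]
13 → replaces 15 → [10, 11, 12, 13, 16, 19]
23 → extends → [10, 11, 12, 13, 16, 19, 23]
27 → extends → [10, 11, 12, 13, 16, 19, 23, 27]
31 → extends → [10, 11, 12, 13, 16, 19, 23, 27, 31]
35 → extends → [10, 11, 12, 13, 16, 19, 23, 27, 31, 35]
39 → extends → [10, 11, 12, 13, 16, 19, 23, 27, 31, 35, 39]
Length 11; one witness is 12, 13, 14, 15, 16, 19, 23, 27, 31, 35, 39.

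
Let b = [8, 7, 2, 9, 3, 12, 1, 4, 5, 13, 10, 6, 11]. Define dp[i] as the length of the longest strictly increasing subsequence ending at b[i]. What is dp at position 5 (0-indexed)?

3

dp[i] = 1 + max{dp[j] : j<i, b[j]<b[i]} (or 1 if no such j):
i:      0  1  2  3  4  5  6  7  8  9 10 11 12
b[i]:   8  7  2  9  3 12  1  4  5 13 10  6 11
dp:     1  1  1  2  2  3  1  3  4  5  5  5  6
At index 5 the value is 3.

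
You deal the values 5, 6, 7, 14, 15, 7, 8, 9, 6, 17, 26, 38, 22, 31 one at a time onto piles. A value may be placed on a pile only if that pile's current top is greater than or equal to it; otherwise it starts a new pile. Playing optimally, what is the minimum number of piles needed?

8

Place each on the leftmost legal pile:
5 → new pile 1 (tops now [5])
6 → new pile 2 (tops now [5, 6])
7 → new pile 3 (tops now [5, 6, 7])
14 → new pile 4 (tops now [5, 6, 7, 14])
15 → new pile 5 (tops now [5, 6, 7, 14, 15])
7 → pile 3 (tops now [5, 6, 7, 14, 15])
8 → pile 4 (tops now [5, 6, 7, 8, 15])
9 → pile 5 (tops now [5, 6, 7, 8, 9])
6 → pile 2 (tops now [5, 6, 7, 8, 9])
17 → new pile 6 (tops now [5, 6, 7, 8, 9, 17])
26 → new pile 7 (tops now [5, 6, 7, 8, 9, 17, 26])
38 → new pile 8 (tops now [5, 6, 7, 8, 9, 17, 26, 38])
22 → pile 7 (tops now [5, 6, 7, 8, 9, 17, 22, 38])
31 → pile 8 (tops now [5, 6, 7, 8, 9, 17, 22, 31])
Eight piles.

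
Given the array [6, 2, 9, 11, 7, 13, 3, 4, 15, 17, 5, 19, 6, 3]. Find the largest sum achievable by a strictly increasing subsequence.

90

Let S[i] be the best sum of a strictly increasing subsequence ending at i:
i:      1  2  3  4  5  6  7  8  9 10 11 12 13 14
a[i]:   6  2  9 11  7 13  3  4 15 17  5 19  6  3
S:      6  2 15 26 13 39  5  9 54 71 14 90 20  5
Maximum is 90 (e.g. 6 + 9 + 11 + 13 + 15 + 17 + 19).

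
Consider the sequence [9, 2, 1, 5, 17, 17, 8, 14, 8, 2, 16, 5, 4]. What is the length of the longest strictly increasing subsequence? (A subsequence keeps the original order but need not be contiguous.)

5

Let dp[i] be the length of the longest such subsequence ending at index i:
i:      1  2  3  4  5  6  7  8  9 10 11 12 13
a[i]:   9  2  1  5 17 17  8 14  8  2 16  5  4
dp:     1  1  1  2  3  3  3  4  3  2  5  3  3
Maximum dp value is 5.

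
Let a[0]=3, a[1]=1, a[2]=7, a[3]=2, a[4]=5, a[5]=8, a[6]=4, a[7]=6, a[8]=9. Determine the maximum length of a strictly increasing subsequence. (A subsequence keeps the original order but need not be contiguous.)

5

Let dp[i] be the length of the longest such subsequence ending at index i:
i:     0 1 2 3 4 5 6 7 8
a[i]:  3 1 7 2 5 8 4 6 9
dp:    1 1 2 2 3 4 3 4 5
Maximum dp value is 5.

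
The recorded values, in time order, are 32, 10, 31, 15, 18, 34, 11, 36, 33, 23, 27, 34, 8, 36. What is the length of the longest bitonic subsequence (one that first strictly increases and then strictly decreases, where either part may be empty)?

inc[i] = longest strictly increasing subsequence ending at i; dec[i] = longest strictly decreasing subsequence starting at i:
i:      1  2  3  4  5  6  7  8  9 10 11 12 13 14
a[i]:  32 10 31 15 18 34 11 36 33 23 27 34  8 36
inc:    1  1  2  2  3  4  2  5  4  4  5  6  1  7
dec:    5  2  4  3  3  4  2  4  3  2  2  2  1  1
Best peak at i=8 (value 36): inc=5, dec=4, length 5+4−1 = 8.

8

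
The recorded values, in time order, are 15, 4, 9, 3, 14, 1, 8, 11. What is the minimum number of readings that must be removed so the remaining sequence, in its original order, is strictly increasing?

5

Fewest deletions = n − (longest strictly increasing subsequence).
i:      1  2  3  4  5  6  7  8
a[i]:  15  4  9  3 14  1  8 11
dp:     1  1  2  1  3  1  2  3
max dp = 3, so deletions = 8 − 3 = 5.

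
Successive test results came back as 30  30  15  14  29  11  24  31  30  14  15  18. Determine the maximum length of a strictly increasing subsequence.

4

Let dp[i] be the length of the longest such subsequence ending at index i:
i:      1  2  3  4  5  6  7  8  9 10 11 12
a[i]:  30 30 15 14 29 11 24 31 30 14 15 18
dp:     1  1  1  1  2  1  2  3  3  2  3  4
Maximum dp value is 4.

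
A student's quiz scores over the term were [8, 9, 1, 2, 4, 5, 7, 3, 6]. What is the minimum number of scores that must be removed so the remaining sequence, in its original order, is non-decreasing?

4

Fewest deletions = n − (longest non-decreasing subsequence).
i:     1 2 3 4 5 6 7 8 9
a[i]:  8 9 1 2 4 5 7 3 6
dp:    1 2 1 2 3 4 5 3 5
max dp = 5, so deletions = 9 − 5 = 4.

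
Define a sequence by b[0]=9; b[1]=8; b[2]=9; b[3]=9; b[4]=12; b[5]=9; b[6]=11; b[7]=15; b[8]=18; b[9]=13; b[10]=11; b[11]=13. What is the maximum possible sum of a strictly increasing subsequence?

62

Let S[i] be the best sum of a strictly increasing subsequence ending at i:
i:      0  1  2  3  4  5  6  7  8  9 10 11
b[i]:   9  8  9  9 12  9 11 15 18 13 11 13
S:      9  8 17 17 29 17 28 44 62 42 28 42
Maximum is 62 (e.g. 8 + 9 + 12 + 15 + 18).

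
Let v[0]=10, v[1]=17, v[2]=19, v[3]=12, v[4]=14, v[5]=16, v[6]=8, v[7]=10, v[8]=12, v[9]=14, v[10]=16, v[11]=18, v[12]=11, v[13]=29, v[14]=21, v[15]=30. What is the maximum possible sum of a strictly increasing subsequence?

Let S[i] be the best sum of a strictly increasing subsequence ending at i:
i:       0   1   2   3   4   5   6   7   8   9  10  11  12  13  14  15
v[i]:   10  17  19  12  14  16   8  10  12  14  16  18  11  29  21  30
S:      10  27  46  22  36  52   8  18  30  44  60  78  29 107  99 137
Maximum is 137 (e.g. 8 + 10 + 12 + 14 + 16 + 18 + 29 + 30).

137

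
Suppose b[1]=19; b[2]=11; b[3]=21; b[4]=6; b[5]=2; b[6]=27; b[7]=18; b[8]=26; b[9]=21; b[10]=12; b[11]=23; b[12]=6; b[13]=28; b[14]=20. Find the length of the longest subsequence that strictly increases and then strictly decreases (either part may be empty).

7

inc[i] = longest strictly increasing subsequence ending at i; dec[i] = longest strictly decreasing subsequence starting at i:
i:      1  2  3  4  5  6  7  8  9 10 11 12 13 14
b[i]:  19 11 21  6  2 27 18 26 21 12 23  6 28 20
inc:    1  1  2  1  1  3  2  3  3  2  4  2  5  3
dec:    4  3  4  2  1  5  3  4  3  2  2  1  2  1
Best peak at i=6 (value 27): inc=3, dec=5, length 3+5−1 = 7.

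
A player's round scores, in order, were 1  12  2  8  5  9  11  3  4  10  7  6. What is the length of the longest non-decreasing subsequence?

5

Let dp[i] be the length of the longest such subsequence ending at index i:
i:      1  2  3  4  5  6  7  8  9 10 11 12
a[i]:   1 12  2  8  5  9 11  3  4 10  7  6
dp:     1  2  2  3  3  4  5  3  4  5  5  5
Maximum dp value is 5.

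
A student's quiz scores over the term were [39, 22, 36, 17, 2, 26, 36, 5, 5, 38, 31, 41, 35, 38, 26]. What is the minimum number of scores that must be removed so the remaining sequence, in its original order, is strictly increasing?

Fewest deletions = n − (longest strictly increasing subsequence).
Patience tails:
39 → extends → [39]
22 → replaces 39 → [22]
36 → extends → [22, 36]
17 → replaces 22 → [17, 36]
2 → replaces 17 → [2, 36]
26 → replaces 36 → [2, 26]
36 → extends → [2, 26, 36]
5 → replaces 26 → [2, 5, 36]
5 → already a tail → [2, 5, 36]
38 → extends → [2, 5, 36, 38]
31 → replaces 36 → [2, 5, 31, 38]
41 → extends → [2, 5, 31, 38, 41]
35 → replaces 38 → [2, 5, 31, 35, 41]
38 → replaces 41 → [2, 5, 31, 35, 38]
26 → replaces 31 → [2, 5, 26, 35, 38]
Longest strictly increasing subsequence has length 5, so deletions = 15 − 5 = 10.

10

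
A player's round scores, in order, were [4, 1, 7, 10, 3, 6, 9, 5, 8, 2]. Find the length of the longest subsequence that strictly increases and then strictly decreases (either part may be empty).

inc[i] = longest strictly increasing subsequence ending at i; dec[i] = longest strictly decreasing subsequence starting at i:
i:      1  2  3  4  5  6  7  8  9 10
a[i]:   4  1  7 10  3  6  9  5  8  2
inc:    1  1  2  3  2  3  4  3  4  2
dec:    3  1  4  4  2  3  3  2  2  1
Best peak at i=4 (value 10): inc=3, dec=4, length 3+4−1 = 6.

6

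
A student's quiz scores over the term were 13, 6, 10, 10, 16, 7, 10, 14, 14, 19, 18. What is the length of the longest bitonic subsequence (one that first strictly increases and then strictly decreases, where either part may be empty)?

6

inc[i] = longest strictly increasing subsequence ending at i; dec[i] = longest strictly decreasing subsequence starting at i:
i:      1  2  3  4  5  6  7  8  9 10 11
a[i]:  13  6 10 10 16  7 10 14 14 19 18
inc:    1  1  2  2  3  2  3  4  4  5  5
dec:    3  1  2  2  2  1  1  1  1  2  1
Best peak at i=10 (value 19): inc=5, dec=2, length 5+2−1 = 6.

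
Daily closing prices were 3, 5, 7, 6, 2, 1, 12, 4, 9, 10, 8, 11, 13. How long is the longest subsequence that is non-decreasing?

Let dp[i] be the length of the longest such subsequence ending at index i:
i:      1  2  3  4  5  6  7  8  9 10 11 12 13
a[i]:   3  5  7  6  2  1 12  4  9 10  8 11 13
dp:     1  2  3  3  1  1  4  2  4  5  4  6  7
Maximum dp value is 7.

7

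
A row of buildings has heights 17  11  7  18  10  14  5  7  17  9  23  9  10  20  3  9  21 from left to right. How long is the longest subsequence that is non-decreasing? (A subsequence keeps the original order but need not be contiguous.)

7

Track the smallest tail for each achievable length (allowing ties):
17 → extends → [17]
11 → replaces 17 → [11]
7 → replaces 11 → [7]
18 → extends → [7, 18]
10 → replaces 18 → [7, 10]
14 → extends → [7, 10, 14]
5 → replaces 7 → [5, 10, 14]
7 → replaces 10 → [5, 7, 14]
17 → extends → [5, 7, 14, 17]
9 → replaces 14 → [5, 7, 9, 17]
23 → extends → [5, 7, 9, 17, 23]
9 → replaces 17 → [5, 7, 9, 9, 23]
10 → replaces 23 → [5, 7, 9, 9, 10]
20 → extends → [5, 7, 9, 9, 10, 20]
3 → replaces 5 → [3, 7, 9, 9, 10, 20]
9 → replaces 10 → [3, 7, 9, 9, 9, 20]
21 → extends → [3, 7, 9, 9, 9, 20, 21]
Seven tails, so the longest non-decreasing subsequence has length 7 (e.g. 7, 7, 9, 9, 10, 20, 21).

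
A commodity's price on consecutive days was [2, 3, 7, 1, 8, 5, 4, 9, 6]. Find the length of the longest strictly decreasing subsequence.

Negate each value so 'decreasing' becomes 'increasing', then run patience tails on the negated sequence:
-2 → extends → [-2]
-3 → replaces -2 → [-3]
-7 → replaces -3 → [-7]
-1 → extends → [-7, -1]
-8 → replaces -7 → [-8, -1]
-5 → replaces -1 → [-8, -5]
-4 → extends → [-8, -5, -4]
-9 → replaces -8 → [-9, -5, -4]
-6 → replaces -5 → [-9, -6, -4]
Three tails, so the longest strictly decreasing subsequence of the original has length 3.

3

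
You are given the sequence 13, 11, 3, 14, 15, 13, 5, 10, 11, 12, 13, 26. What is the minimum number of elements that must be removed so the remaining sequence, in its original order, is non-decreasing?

5

Fewest deletions = n − (longest non-decreasing subsequence).
Patience tails:
13 → extends → [13]
11 → replaces 13 → [11]
3 → replaces 11 → [3]
14 → extends → [3, 14]
15 → extends → [3, 14, 15]
13 → replaces 14 → [3, 13, 15]
5 → replaces 13 → [3, 5, 15]
10 → replaces 15 → [3, 5, 10]
11 → extends → [3, 5, 10, 11]
12 → extends → [3, 5, 10, 11, 12]
13 → extends → [3, 5, 10, 11, 12, 13]
26 → extends → [3, 5, 10, 11, 12, 13, 26]
Longest non-decreasing subsequence has length 7, so deletions = 12 − 7 = 5.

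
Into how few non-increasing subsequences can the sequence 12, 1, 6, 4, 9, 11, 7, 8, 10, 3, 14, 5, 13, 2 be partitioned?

6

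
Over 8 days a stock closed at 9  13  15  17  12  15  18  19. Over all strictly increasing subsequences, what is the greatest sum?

91

Let S[i] be the best sum of a strictly increasing subsequence ending at i:
i:      1  2  3  4  5  6  7  8
a[i]:   9 13 15 17 12 15 18 19
S:      9 22 37 54 21 37 72 91
Maximum is 91 (e.g. 9 + 13 + 15 + 17 + 18 + 19).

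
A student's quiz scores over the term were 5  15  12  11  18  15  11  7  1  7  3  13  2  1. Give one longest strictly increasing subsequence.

Patience tails give the LIS length; then backtrack through the dp parents:
5 → extends → [5]
15 → extends → [5, 15]
12 → replaces 15 → [5, 12]
11 → replaces 12 → [5, 11]
18 → extends → [5, 11, 18]
15 → replaces 18 → [5, 11, 15]
11 → already a tail → [5, 11, 15]
7 → replaces 11 → [5, 7, 15]
1 → replaces 5 → [1, 7, 15]
7 → already a tail → [1, 7, 15]
3 → replaces 7 → [1, 3, 15]
13 → replaces 15 → [1, 3, 13]
2 → replaces 3 → [1, 2, 13]
1 → already a tail → [1, 2, 13]
Length 3; one witness is 5, 15, 18.

5, 15, 18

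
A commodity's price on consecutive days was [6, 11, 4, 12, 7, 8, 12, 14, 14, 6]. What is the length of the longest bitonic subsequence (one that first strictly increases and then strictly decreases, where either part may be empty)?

inc[i] = longest strictly increasing subsequence ending at i; dec[i] = longest strictly decreasing subsequence starting at i:
i:      1  2  3  4  5  6  7  8  9 10
a[i]:   6 11  4 12  7  8 12 14 14  6
inc:    1  2  1  3  2  3  4  5  5  2
dec:    2  3  1  3  2  2  2  2  2  1
Best peak at i=8 (value 14): inc=5, dec=2, length 5+2−1 = 6.

6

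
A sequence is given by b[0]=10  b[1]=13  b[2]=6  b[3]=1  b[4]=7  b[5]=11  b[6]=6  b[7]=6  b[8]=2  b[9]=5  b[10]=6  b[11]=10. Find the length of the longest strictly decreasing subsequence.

4

Negate each value so 'decreasing' becomes 'increasing', then run patience tails on the negated sequence:
-10 → extends → [-10]
-13 → replaces -10 → [-13]
-6 → extends → [-13, -6]
-1 → extends → [-13, -6, -1]
-7 → replaces -6 → [-13, -7, -1]
-11 → replaces -7 → [-13, -11, -1]
-6 → replaces -1 → [-13, -11, -6]
-6 → already a tail → [-13, -11, -6]
-2 → extends → [-13, -11, -6, -2]
-5 → replaces -2 → [-13, -11, -6, -5]
-6 → already a tail → [-13, -11, -6, -5]
-10 → replaces -6 → [-13, -11, -10, -5]
Four tails, so the longest strictly decreasing subsequence of the original has length 4.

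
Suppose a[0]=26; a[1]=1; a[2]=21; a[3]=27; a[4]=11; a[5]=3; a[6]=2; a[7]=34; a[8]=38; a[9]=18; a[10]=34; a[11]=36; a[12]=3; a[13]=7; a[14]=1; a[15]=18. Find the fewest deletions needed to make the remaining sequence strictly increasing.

Fewest deletions = n − (longest strictly increasing subsequence).
i:      0  1  2  3  4  5  6  7  8  9 10 11 12 13 14 15
a[i]:  26  1 21 27 11  3  2 34 38 18 34 36  3  7  1 18
dp:     1  1  2  3  2  2  2  4  5  3  4  5  3  4  1  5
max dp = 5, so deletions = 16 − 5 = 11.

11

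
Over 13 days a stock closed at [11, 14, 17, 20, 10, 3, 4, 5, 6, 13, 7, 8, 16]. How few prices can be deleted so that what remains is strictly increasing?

6

Fewest deletions = n − (longest strictly increasing subsequence).
Patience tails:
11 → extends → [11]
14 → extends → [11, 14]
17 → extends → [11, 14, 17]
20 → extends → [11, 14, 17, 20]
10 → replaces 11 → [10, 14, 17, 20]
3 → replaces 10 → [3, 14, 17, 20]
4 → replaces 14 → [3, 4, 17, 20]
5 → replaces 17 → [3, 4, 5, 20]
6 → replaces 20 → [3, 4, 5, 6]
13 → extends → [3, 4, 5, 6, 13]
7 → replaces 13 → [3, 4, 5, 6, 7]
8 → extends → [3, 4, 5, 6, 7, 8]
16 → extends → [3, 4, 5, 6, 7, 8, 16]
Longest strictly increasing subsequence has length 7, so deletions = 13 − 7 = 6.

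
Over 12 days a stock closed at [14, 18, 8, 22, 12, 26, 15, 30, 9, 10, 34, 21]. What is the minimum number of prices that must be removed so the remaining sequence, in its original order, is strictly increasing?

Fewest deletions = n − (longest strictly increasing subsequence).
i:      1  2  3  4  5  6  7  8  9 10 11 12
a[i]:  14 18  8 22 12 26 15 30  9 10 34 21
dp:     1  2  1  3  2  4  3  5  2  3  6  4
max dp = 6, so deletions = 12 − 6 = 6.

6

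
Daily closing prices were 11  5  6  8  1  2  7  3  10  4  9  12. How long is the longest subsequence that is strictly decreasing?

Let dp[i] be the longest strictly decreasing subsequence ending at i:
i:      1  2  3  4  5  6  7  8  9 10 11 12
a[i]:  11  5  6  8  1  2  7  3 10  4  9 12
dp:     1  2  2  2  3  3  3  4  2  4  3  1
Maximum is 4.

4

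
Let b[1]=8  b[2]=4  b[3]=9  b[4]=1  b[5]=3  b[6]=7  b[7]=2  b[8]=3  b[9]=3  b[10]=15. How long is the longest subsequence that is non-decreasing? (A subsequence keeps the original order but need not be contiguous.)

Track the smallest tail for each achievable length (allowing ties):
8 → extends → [8]
4 → replaces 8 → [4]
9 → extends → [4, 9]
1 → replaces 4 → [1, 9]
3 → replaces 9 → [1, 3]
7 → extends → [1, 3, 7]
2 → replaces 3 → [1, 2, 7]
3 → replaces 7 → [1, 2, 3]
3 → extends → [1, 2, 3, 3]
15 → extends → [1, 2, 3, 3, 15]
Five tails, so the longest non-decreasing subsequence has length 5 (e.g. 1, 3, 3, 3, 15).

5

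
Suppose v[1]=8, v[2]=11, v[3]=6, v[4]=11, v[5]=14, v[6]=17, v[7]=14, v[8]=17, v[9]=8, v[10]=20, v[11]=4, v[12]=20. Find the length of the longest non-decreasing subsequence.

Track the smallest tail for each achievable length (allowing ties):
8 → extends → [8]
11 → extends → [8, 11]
6 → replaces 8 → [6, 11]
11 → extends → [6, 11, 11]
14 → extends → [6, 11, 11, 14]
17 → extends → [6, 11, 11, 14, 17]
14 → replaces 17 → [6, 11, 11, 14, 14]
17 → extends → [6, 11, 11, 14, 14, 17]
8 → replaces 11 → [6, 8, 11, 14, 14, 17]
20 → extends → [6, 8, 11, 14, 14, 17, 20]
4 → replaces 6 → [4, 8, 11, 14, 14, 17, 20]
20 → extends → [4, 8, 11, 14, 14, 17, 20, 20]
Eight tails, so the longest non-decreasing subsequence has length 8 (e.g. 8, 11, 11, 14, 17, 17, 20, 20).

8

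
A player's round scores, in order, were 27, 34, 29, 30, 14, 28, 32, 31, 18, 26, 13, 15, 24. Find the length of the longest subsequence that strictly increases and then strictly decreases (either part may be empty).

7

inc[i] = longest strictly increasing subsequence ending at i; dec[i] = longest strictly decreasing subsequence starting at i:
i:      1  2  3  4  5  6  7  8  9 10 11 12 13
a[i]:  27 34 29 30 14 28 32 31 18 26 13 15 24
inc:    1  2  2  3  1  2  4  4  2  3  1  2  3
dec:    3  5  4  4  2  3  4  3  2  2  1  1  1
Best peak at i=7 (value 32): inc=4, dec=4, length 4+4−1 = 7.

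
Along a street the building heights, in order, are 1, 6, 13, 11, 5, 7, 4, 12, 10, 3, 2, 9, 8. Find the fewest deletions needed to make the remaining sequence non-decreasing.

Fewest deletions = n − (longest non-decreasing subsequence).
Patience tails:
1 → extends → [1]
6 → extends → [1, 6]
13 → extends → [1, 6, 13]
11 → replaces 13 → [1, 6, 11]
5 → replaces 6 → [1, 5, 11]
7 → replaces 11 → [1, 5, 7]
4 → replaces 5 → [1, 4, 7]
12 → extends → [1, 4, 7, 12]
10 → replaces 12 → [1, 4, 7, 10]
3 → replaces 4 → [1, 3, 7, 10]
2 → replaces 3 → [1, 2, 7, 10]
9 → replaces 10 → [1, 2, 7, 9]
8 → replaces 9 → [1, 2, 7, 8]
Longest non-decreasing subsequence has length 4, so deletions = 13 − 4 = 9.

9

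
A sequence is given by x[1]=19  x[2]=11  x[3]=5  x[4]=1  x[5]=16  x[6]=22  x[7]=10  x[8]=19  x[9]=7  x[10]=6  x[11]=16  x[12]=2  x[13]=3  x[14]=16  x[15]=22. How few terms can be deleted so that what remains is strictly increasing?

Fewest deletions = n − (longest strictly increasing subsequence).
Patience tails:
19 → extends → [19]
11 → replaces 19 → [11]
5 → replaces 11 → [5]
1 → replaces 5 → [1]
16 → extends → [1, 16]
22 → extends → [1, 16, 22]
10 → replaces 16 → [1, 10, 22]
19 → replaces 22 → [1, 10, 19]
7 → replaces 10 → [1, 7, 19]
6 → replaces 7 → [1, 6, 19]
16 → replaces 19 → [1, 6, 16]
2 → replaces 6 → [1, 2, 16]
3 → replaces 16 → [1, 2, 3]
16 → extends → [1, 2, 3, 16]
22 → extends → [1, 2, 3, 16, 22]
Longest strictly increasing subsequence has length 5, so deletions = 15 − 5 = 10.

10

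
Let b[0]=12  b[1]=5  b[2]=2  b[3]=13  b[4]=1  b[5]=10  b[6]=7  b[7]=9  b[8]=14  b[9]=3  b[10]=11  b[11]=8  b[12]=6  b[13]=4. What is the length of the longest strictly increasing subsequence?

4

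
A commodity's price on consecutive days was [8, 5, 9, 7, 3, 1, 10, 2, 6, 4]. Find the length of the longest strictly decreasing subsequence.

Negate each value so 'decreasing' becomes 'increasing', then run patience tails on the negated sequence:
-8 → extends → [-8]
-5 → extends → [-8, -5]
-9 → replaces -8 → [-9, -5]
-7 → replaces -5 → [-9, -7]
-3 → extends → [-9, -7, -3]
-1 → extends → [-9, -7, -3, -1]
-10 → replaces -9 → [-10, -7, -3, -1]
-2 → replaces -1 → [-10, -7, -3, -2]
-6 → replaces -3 → [-10, -7, -6, -2]
-4 → replaces -2 → [-10, -7, -6, -4]
Four tails, so the longest strictly decreasing subsequence of the original has length 4.

4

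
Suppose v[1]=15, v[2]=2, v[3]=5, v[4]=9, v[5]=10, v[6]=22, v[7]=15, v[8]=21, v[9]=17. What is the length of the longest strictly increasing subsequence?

Track the smallest tail for each achievable length (strict):
15 → extends → [15]
2 → replaces 15 → [2]
5 → extends → [2, 5]
9 → extends → [2, 5, 9]
10 → extends → [2, 5, 9, 10]
22 → extends → [2, 5, 9, 10, 22]
15 → replaces 22 → [2, 5, 9, 10, 15]
21 → extends → [2, 5, 9, 10, 15, 21]
17 → replaces 21 → [2, 5, 9, 10, 15, 17]
Six tails, so the longest strictly increasing subsequence has length 6 (e.g. 2, 5, 9, 10, 15, 21).

6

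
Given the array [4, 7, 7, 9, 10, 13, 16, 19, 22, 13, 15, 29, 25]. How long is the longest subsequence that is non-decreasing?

Track the smallest tail for each achievable length (allowing ties):
4 → extends → [4]
7 → extends → [4, 7]
7 → extends → [4, 7, 7]
9 → extends → [4, 7, 7, 9]
10 → extends → [4, 7, 7, 9, 10]
13 → extends → [4, 7, 7, 9, 10, 13]
16 → extends → [4, 7, 7, 9, 10, 13, 16]
19 → extends → [4, 7, 7, 9, 10, 13, 16, 19]
22 → extends → [4, 7, 7, 9, 10, 13, 16, 19, 22]
13 → replaces 16 → [4, 7, 7, 9, 10, 13, 13, 19, 22]
15 → replaces 19 → [4, 7, 7, 9, 10, 13, 13, 15, 22]
29 → extends → [4, 7, 7, 9, 10, 13, 13, 15, 22, 29]
25 → replaces 29 → [4, 7, 7, 9, 10, 13, 13, 15, 22, 25]
Ten tails, so the longest non-decreasing subsequence has length 10 (e.g. 4, 7, 7, 9, 10, 13, 16, 19, 22, 29).

10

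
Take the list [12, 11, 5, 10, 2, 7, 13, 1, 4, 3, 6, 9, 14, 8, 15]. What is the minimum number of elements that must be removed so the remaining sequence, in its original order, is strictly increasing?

Fewest deletions = n − (longest strictly increasing subsequence).
i:      1  2  3  4  5  6  7  8  9 10 11 12 13 14 15
a[i]:  12 11  5 10  2  7 13  1  4  3  6  9 14  8 15
dp:     1  1  1  2  1  2  3  1  2  2  3  4  5  4  6
max dp = 6, so deletions = 15 − 6 = 9.

9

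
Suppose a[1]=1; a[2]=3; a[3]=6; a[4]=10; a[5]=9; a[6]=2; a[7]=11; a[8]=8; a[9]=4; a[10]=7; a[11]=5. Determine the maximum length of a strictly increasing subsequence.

Track the smallest tail for each achievable length (strict):
1 → extends → [1]
3 → extends → [1, 3]
6 → extends → [1, 3, 6]
10 → extends → [1, 3, 6, 10]
9 → replaces 10 → [1, 3, 6, 9]
2 → replaces 3 → [1, 2, 6, 9]
11 → extends → [1, 2, 6, 9, 11]
8 → replaces 9 → [1, 2, 6, 8, 11]
4 → replaces 6 → [1, 2, 4, 8, 11]
7 → replaces 8 → [1, 2, 4, 7, 11]
5 → replaces 7 → [1, 2, 4, 5, 11]
Five tails, so the longest strictly increasing subsequence has length 5 (e.g. 1, 3, 6, 10, 11).

5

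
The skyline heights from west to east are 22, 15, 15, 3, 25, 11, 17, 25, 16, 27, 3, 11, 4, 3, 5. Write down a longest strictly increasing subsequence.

3, 11, 17, 25, 27

Patience tails give the LIS length; then backtrack through the dp parents:
22 → extends → [22]
15 → replaces 22 → [15]
15 → already a tail → [15]
3 → replaces 15 → [3]
25 → extends → [3, 25]
11 → replaces 25 → [3, 11]
17 → extends → [3, 11, 17]
25 → extends → [3, 11, 17, 25]
16 → replaces 17 → [3, 11, 16, 25]
27 → extends → [3, 11, 16, 25, 27]
3 → already a tail → [3, 11, 16, 25, 27]
11 → already a tail → [3, 11, 16, 25, 27]
4 → replaces 11 → [3, 4, 16, 25, 27]
3 → already a tail → [3, 4, 16, 25, 27]
5 → replaces 16 → [3, 4, 5, 25, 27]
Length 5; one witness is 3, 11, 17, 25, 27.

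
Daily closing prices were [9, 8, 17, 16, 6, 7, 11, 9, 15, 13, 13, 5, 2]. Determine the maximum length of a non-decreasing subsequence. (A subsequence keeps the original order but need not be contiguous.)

Track the smallest tail for each achievable length (allowing ties):
9 → extends → [9]
8 → replaces 9 → [8]
17 → extends → [8, 17]
16 → replaces 17 → [8, 16]
6 → replaces 8 → [6, 16]
7 → replaces 16 → [6, 7]
11 → extends → [6, 7, 11]
9 → replaces 11 → [6, 7, 9]
15 → extends → [6, 7, 9, 15]
13 → replaces 15 → [6, 7, 9, 13]
13 → extends → [6, 7, 9, 13, 13]
5 → replaces 6 → [5, 7, 9, 13, 13]
2 → replaces 5 → [2, 7, 9, 13, 13]
Five tails, so the longest non-decreasing subsequence has length 5 (e.g. 6, 7, 11, 13, 13).

5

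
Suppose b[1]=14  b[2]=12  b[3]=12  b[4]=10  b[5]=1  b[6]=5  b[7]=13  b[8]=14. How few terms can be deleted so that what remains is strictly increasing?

4

Fewest deletions = n − (longest strictly increasing subsequence).
Patience tails:
14 → extends → [14]
12 → replaces 14 → [12]
12 → already a tail → [12]
10 → replaces 12 → [10]
1 → replaces 10 → [1]
5 → extends → [1, 5]
13 → extends → [1, 5, 13]
14 → extends → [1, 5, 13, 14]
Longest strictly increasing subsequence has length 4, so deletions = 8 − 4 = 4.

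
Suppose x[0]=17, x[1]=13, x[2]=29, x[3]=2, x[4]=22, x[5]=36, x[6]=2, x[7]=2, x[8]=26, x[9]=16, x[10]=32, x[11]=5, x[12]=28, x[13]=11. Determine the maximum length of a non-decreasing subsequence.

5

Let dp[i] be the length of the longest such subsequence ending at index i:
i:      0  1  2  3  4  5  6  7  8  9 10 11 12 13
x[i]:  17 13 29  2 22 36  2  2 26 16 32  5 28 11
dp:     1  1  2  1  2  3  2  3  4  4  5  4  5  5
Maximum dp value is 5.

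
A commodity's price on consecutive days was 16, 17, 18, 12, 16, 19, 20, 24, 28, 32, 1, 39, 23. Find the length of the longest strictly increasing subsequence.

9

Let dp[i] be the length of the longest such subsequence ending at index i:
i:      1  2  3  4  5  6  7  8  9 10 11 12 13
a[i]:  16 17 18 12 16 19 20 24 28 32  1 39 23
dp:     1  2  3  1  2  4  5  6  7  8  1  9  6
Maximum dp value is 9.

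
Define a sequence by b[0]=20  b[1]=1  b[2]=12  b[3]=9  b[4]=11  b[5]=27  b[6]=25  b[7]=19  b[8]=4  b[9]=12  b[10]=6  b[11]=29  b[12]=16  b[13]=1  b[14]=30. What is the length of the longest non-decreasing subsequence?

Track the smallest tail for each achievable length (allowing ties):
20 → extends → [20]
1 → replaces 20 → [1]
12 → extends → [1, 12]
9 → replaces 12 → [1, 9]
11 → extends → [1, 9, 11]
27 → extends → [1, 9, 11, 27]
25 → replaces 27 → [1, 9, 11, 25]
19 → replaces 25 → [1, 9, 11, 19]
4 → replaces 9 → [1, 4, 11, 19]
12 → replaces 19 → [1, 4, 11, 12]
6 → replaces 11 → [1, 4, 6, 12]
29 → extends → [1, 4, 6, 12, 29]
16 → replaces 29 → [1, 4, 6, 12, 16]
1 → replaces 4 → [1, 1, 6, 12, 16]
30 → extends → [1, 1, 6, 12, 16, 30]
Six tails, so the longest non-decreasing subsequence has length 6 (e.g. 1, 9, 11, 27, 29, 30).

6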